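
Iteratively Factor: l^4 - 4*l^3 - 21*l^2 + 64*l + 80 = (l - 5)*(l^3 + l^2 - 16*l - 16) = (l - 5)*(l + 4)*(l^2 - 3*l - 4) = (l - 5)*(l + 1)*(l + 4)*(l - 4)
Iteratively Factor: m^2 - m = (m)*(m - 1)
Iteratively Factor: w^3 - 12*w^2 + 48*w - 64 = (w - 4)*(w^2 - 8*w + 16) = (w - 4)^2*(w - 4)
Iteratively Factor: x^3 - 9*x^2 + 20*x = (x - 4)*(x^2 - 5*x) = (x - 5)*(x - 4)*(x)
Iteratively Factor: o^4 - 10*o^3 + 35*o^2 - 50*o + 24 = (o - 3)*(o^3 - 7*o^2 + 14*o - 8) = (o - 3)*(o - 1)*(o^2 - 6*o + 8) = (o - 4)*(o - 3)*(o - 1)*(o - 2)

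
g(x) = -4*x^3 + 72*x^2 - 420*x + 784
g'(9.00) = -96.00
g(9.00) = -80.00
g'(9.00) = -96.00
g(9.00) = -80.00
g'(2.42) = -141.80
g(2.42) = 132.57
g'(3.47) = -64.81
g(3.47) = 26.42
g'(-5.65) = -1616.67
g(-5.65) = 6176.87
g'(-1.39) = -643.35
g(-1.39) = 1517.65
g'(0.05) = -412.83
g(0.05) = 763.18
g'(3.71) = -50.93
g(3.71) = 12.56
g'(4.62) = -10.85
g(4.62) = -14.05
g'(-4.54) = -1321.10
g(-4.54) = 4549.14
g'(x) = -12*x^2 + 144*x - 420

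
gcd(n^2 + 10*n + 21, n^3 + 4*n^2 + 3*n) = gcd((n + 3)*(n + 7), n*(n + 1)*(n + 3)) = n + 3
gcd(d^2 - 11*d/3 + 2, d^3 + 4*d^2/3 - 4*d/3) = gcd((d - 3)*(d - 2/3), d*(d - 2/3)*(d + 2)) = d - 2/3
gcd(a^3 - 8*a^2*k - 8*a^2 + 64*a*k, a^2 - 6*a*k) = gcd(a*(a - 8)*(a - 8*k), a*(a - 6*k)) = a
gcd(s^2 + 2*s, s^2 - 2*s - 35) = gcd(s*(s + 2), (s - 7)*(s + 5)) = 1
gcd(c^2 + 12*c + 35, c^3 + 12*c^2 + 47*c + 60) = c + 5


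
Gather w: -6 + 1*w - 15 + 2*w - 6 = 3*w - 27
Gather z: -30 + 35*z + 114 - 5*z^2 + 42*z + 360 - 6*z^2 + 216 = -11*z^2 + 77*z + 660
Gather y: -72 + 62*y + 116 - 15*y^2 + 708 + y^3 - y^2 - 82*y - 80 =y^3 - 16*y^2 - 20*y + 672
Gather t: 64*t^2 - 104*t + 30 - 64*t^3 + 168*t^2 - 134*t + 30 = -64*t^3 + 232*t^2 - 238*t + 60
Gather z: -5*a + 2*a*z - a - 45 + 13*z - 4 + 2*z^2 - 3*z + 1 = -6*a + 2*z^2 + z*(2*a + 10) - 48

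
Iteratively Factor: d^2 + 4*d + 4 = (d + 2)*(d + 2)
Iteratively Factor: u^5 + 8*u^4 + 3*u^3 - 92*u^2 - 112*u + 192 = (u + 4)*(u^4 + 4*u^3 - 13*u^2 - 40*u + 48) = (u + 4)^2*(u^3 - 13*u + 12) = (u - 3)*(u + 4)^2*(u^2 + 3*u - 4) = (u - 3)*(u + 4)^3*(u - 1)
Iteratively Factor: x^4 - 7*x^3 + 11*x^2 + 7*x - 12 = (x - 3)*(x^3 - 4*x^2 - x + 4) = (x - 3)*(x + 1)*(x^2 - 5*x + 4) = (x - 4)*(x - 3)*(x + 1)*(x - 1)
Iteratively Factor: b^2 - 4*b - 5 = (b + 1)*(b - 5)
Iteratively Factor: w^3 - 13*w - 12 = (w + 1)*(w^2 - w - 12) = (w + 1)*(w + 3)*(w - 4)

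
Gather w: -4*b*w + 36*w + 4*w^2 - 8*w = 4*w^2 + w*(28 - 4*b)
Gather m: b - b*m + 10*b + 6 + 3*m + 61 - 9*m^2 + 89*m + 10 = 11*b - 9*m^2 + m*(92 - b) + 77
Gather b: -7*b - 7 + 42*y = -7*b + 42*y - 7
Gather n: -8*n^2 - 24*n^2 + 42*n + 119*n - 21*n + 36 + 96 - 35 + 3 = -32*n^2 + 140*n + 100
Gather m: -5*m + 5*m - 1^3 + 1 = 0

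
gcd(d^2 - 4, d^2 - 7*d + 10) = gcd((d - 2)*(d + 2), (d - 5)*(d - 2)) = d - 2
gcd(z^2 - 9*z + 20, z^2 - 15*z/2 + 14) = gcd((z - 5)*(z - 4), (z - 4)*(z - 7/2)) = z - 4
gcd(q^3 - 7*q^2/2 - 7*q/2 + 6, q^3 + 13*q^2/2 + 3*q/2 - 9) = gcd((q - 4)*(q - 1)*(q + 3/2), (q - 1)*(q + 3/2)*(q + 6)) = q^2 + q/2 - 3/2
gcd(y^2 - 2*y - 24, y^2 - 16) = y + 4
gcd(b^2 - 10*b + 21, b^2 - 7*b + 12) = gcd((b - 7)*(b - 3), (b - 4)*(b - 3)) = b - 3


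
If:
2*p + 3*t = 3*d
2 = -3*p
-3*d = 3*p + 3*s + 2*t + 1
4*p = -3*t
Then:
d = 4/9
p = -2/3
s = -19/27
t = 8/9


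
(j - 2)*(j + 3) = j^2 + j - 6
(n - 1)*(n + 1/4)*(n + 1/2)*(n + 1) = n^4 + 3*n^3/4 - 7*n^2/8 - 3*n/4 - 1/8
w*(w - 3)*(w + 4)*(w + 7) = w^4 + 8*w^3 - 5*w^2 - 84*w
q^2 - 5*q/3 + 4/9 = (q - 4/3)*(q - 1/3)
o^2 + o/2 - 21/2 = (o - 3)*(o + 7/2)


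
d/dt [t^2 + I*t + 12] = 2*t + I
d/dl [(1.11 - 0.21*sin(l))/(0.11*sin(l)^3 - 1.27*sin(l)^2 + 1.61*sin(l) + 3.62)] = (0.0462*sin(l)^3 - 0.633*sin(l)^2 + 2.8194*sin(l) - 2.5473)*cos(l)/(0.0121*sin(l)^6 - 0.2794*sin(l)^5 + 1.9671*sin(l)^4 - 3.293*sin(l)^3 - 6.6027*sin(l)^2 + 11.6564*sin(l) + 13.1044)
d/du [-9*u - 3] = -9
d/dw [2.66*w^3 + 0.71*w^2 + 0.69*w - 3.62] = 7.98*w^2 + 1.42*w + 0.69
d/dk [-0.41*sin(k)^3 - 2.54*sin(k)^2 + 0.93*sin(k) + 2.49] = (-1.23*sin(k)^2 - 5.08*sin(k) + 0.93)*cos(k)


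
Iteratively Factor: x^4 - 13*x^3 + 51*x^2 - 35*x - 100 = (x - 5)*(x^3 - 8*x^2 + 11*x + 20) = (x - 5)^2*(x^2 - 3*x - 4) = (x - 5)^2*(x - 4)*(x + 1)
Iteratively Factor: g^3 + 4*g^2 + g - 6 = (g + 3)*(g^2 + g - 2) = (g + 2)*(g + 3)*(g - 1)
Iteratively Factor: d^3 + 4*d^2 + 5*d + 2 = (d + 1)*(d^2 + 3*d + 2) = (d + 1)^2*(d + 2)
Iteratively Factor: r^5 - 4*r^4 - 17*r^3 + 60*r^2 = (r + 4)*(r^4 - 8*r^3 + 15*r^2) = r*(r + 4)*(r^3 - 8*r^2 + 15*r) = r*(r - 5)*(r + 4)*(r^2 - 3*r) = r*(r - 5)*(r - 3)*(r + 4)*(r)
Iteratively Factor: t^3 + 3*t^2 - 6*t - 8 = (t + 4)*(t^2 - t - 2) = (t + 1)*(t + 4)*(t - 2)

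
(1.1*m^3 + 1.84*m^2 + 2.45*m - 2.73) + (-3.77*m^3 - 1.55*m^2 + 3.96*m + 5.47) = -2.67*m^3 + 0.29*m^2 + 6.41*m + 2.74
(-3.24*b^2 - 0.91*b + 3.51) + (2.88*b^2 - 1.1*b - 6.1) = -0.36*b^2 - 2.01*b - 2.59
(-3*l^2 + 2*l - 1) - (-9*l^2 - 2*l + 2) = 6*l^2 + 4*l - 3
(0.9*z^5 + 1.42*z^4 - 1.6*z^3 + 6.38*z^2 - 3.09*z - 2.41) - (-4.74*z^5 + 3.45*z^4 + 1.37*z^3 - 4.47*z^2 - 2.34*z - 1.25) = 5.64*z^5 - 2.03*z^4 - 2.97*z^3 + 10.85*z^2 - 0.75*z - 1.16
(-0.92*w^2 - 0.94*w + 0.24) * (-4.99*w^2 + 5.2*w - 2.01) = 4.5908*w^4 - 0.0934000000000008*w^3 - 4.2364*w^2 + 3.1374*w - 0.4824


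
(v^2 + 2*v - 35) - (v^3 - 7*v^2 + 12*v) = -v^3 + 8*v^2 - 10*v - 35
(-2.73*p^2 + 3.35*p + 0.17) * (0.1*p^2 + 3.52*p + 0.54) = -0.273*p^4 - 9.2746*p^3 + 10.3348*p^2 + 2.4074*p + 0.0918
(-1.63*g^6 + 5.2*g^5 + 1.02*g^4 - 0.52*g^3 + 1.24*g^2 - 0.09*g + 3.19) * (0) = 0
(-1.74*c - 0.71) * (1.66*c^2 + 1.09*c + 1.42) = -2.8884*c^3 - 3.0752*c^2 - 3.2447*c - 1.0082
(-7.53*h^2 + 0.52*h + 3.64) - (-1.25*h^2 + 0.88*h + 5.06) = -6.28*h^2 - 0.36*h - 1.42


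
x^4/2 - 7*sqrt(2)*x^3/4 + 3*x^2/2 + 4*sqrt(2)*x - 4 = (x/2 + sqrt(2)/2)*(x - 2*sqrt(2))^2*(x - sqrt(2)/2)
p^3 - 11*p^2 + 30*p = p*(p - 6)*(p - 5)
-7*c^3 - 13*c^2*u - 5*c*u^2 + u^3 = (-7*c + u)*(c + u)^2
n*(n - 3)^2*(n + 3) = n^4 - 3*n^3 - 9*n^2 + 27*n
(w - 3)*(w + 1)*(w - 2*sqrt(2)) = w^3 - 2*sqrt(2)*w^2 - 2*w^2 - 3*w + 4*sqrt(2)*w + 6*sqrt(2)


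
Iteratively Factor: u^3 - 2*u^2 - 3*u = (u + 1)*(u^2 - 3*u) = (u - 3)*(u + 1)*(u)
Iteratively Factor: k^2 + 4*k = (k + 4)*(k)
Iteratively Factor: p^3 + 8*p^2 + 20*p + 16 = (p + 2)*(p^2 + 6*p + 8) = (p + 2)*(p + 4)*(p + 2)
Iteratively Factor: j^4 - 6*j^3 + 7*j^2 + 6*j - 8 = (j + 1)*(j^3 - 7*j^2 + 14*j - 8) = (j - 4)*(j + 1)*(j^2 - 3*j + 2) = (j - 4)*(j - 2)*(j + 1)*(j - 1)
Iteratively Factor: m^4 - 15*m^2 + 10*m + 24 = (m - 3)*(m^3 + 3*m^2 - 6*m - 8) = (m - 3)*(m - 2)*(m^2 + 5*m + 4) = (m - 3)*(m - 2)*(m + 1)*(m + 4)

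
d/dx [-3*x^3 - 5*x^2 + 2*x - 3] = -9*x^2 - 10*x + 2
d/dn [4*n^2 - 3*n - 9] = 8*n - 3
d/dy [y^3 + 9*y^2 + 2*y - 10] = 3*y^2 + 18*y + 2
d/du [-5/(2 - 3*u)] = -15/(3*u - 2)^2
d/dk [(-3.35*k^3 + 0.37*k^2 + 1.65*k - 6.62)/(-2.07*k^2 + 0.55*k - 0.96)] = (6.9345*k^4 - 3.685*k^3 + 13.267*k^2 - 28.1172*k + 2.057)/(4.2849*k^4 - 2.277*k^3 + 4.2769*k^2 - 1.056*k + 0.9216)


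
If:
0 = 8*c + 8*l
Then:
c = -l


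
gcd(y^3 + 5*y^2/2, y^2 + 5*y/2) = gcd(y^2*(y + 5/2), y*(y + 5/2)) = y^2 + 5*y/2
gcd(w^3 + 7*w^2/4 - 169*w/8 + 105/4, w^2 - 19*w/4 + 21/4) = w - 7/4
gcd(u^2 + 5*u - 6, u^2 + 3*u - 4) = u - 1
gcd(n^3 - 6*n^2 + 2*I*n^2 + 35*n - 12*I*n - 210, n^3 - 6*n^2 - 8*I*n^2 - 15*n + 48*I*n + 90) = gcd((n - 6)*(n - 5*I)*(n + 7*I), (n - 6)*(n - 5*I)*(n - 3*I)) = n^2 + n*(-6 - 5*I) + 30*I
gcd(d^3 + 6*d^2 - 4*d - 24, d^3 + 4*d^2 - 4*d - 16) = d^2 - 4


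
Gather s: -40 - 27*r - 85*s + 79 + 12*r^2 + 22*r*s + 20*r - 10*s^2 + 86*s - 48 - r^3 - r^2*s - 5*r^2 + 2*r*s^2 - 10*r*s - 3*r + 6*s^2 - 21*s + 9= -r^3 + 7*r^2 - 10*r + s^2*(2*r - 4) + s*(-r^2 + 12*r - 20)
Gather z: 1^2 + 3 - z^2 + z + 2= -z^2 + z + 6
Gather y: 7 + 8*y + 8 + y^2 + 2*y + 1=y^2 + 10*y + 16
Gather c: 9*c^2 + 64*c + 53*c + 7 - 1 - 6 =9*c^2 + 117*c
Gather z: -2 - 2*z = -2*z - 2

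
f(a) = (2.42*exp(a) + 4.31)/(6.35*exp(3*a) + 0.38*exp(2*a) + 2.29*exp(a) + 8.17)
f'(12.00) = 0.00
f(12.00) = 0.00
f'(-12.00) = 0.00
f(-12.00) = 0.53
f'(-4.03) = 0.00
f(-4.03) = 0.53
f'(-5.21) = 0.00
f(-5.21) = 0.53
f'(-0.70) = -0.08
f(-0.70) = 0.54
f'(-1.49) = 0.01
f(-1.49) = 0.55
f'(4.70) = -0.00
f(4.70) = 0.00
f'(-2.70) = 0.01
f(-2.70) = 0.54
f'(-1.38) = 0.01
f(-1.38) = 0.55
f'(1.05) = -0.14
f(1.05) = 0.07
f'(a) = (2.42*exp(a) + 4.31)*(-19.05*exp(3*a) - 0.76*exp(2*a) - 2.29*exp(a))/(6.35*exp(3*a) + 0.38*exp(2*a) + 2.29*exp(a) + 8.17)^2 + 2.42*exp(a)/(6.35*exp(3*a) + 0.38*exp(2*a) + 2.29*exp(a) + 8.17) = (-30.734*exp(3*a) - 83.0251*exp(2*a) - 3.2756*exp(a) + 9.9015)*exp(a)/(40.3225*exp(6*a) + 4.826*exp(5*a) + 29.2274*exp(4*a) + 105.4994*exp(3*a) + 11.4533*exp(2*a) + 37.4186*exp(a) + 66.7489)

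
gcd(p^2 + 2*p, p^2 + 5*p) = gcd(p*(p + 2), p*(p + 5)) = p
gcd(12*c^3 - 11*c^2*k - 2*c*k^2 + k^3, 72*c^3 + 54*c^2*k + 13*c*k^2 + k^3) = 3*c + k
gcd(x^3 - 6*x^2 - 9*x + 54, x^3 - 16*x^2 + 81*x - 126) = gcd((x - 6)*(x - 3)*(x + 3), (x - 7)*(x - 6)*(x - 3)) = x^2 - 9*x + 18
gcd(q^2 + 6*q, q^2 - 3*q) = q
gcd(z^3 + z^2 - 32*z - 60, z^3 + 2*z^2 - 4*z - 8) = z + 2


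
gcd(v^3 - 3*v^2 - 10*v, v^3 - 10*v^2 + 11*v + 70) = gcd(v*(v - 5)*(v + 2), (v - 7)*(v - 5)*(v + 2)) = v^2 - 3*v - 10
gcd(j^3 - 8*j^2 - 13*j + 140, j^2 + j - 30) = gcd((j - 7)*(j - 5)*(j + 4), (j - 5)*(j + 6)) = j - 5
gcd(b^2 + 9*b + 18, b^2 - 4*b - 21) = b + 3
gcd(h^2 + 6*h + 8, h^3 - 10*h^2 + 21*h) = 1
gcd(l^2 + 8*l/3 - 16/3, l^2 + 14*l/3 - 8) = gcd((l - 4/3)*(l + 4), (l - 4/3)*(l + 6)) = l - 4/3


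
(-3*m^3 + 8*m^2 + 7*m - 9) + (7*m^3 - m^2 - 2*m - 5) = 4*m^3 + 7*m^2 + 5*m - 14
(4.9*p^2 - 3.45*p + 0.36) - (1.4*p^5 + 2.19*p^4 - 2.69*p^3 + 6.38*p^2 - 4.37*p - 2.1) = -1.4*p^5 - 2.19*p^4 + 2.69*p^3 - 1.48*p^2 + 0.92*p + 2.46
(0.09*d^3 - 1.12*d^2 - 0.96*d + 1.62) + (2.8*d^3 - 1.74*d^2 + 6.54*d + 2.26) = 2.89*d^3 - 2.86*d^2 + 5.58*d + 3.88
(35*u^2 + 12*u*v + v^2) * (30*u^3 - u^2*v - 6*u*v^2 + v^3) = 1050*u^5 + 325*u^4*v - 192*u^3*v^2 - 38*u^2*v^3 + 6*u*v^4 + v^5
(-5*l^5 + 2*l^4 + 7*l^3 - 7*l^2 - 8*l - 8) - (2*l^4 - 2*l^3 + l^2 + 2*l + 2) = -5*l^5 + 9*l^3 - 8*l^2 - 10*l - 10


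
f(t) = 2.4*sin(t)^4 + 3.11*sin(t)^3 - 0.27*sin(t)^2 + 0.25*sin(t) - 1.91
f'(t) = 9.6*sin(t)^3*cos(t) + 9.33*sin(t)^2*cos(t) - 0.54*sin(t)*cos(t) + 0.25*cos(t) = (9.6*sin(t)^3 + 9.33*sin(t)^2 - 0.54*sin(t) + 0.25)*cos(t)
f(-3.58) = -1.54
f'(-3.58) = -2.21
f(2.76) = -1.65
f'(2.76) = -1.71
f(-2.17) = -2.94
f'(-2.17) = -0.93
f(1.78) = 3.18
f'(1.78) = -3.66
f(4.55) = -3.13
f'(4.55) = -0.10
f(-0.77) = -2.70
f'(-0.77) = 1.37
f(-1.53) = -3.14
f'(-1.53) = 0.02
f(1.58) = 3.58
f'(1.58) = -0.17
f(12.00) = -2.40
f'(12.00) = 1.47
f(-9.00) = -2.21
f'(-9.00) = -1.26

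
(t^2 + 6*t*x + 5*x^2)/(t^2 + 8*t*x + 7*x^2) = (t + 5*x)/(t + 7*x)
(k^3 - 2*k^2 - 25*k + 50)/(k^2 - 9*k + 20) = (k^2 + 3*k - 10)/(k - 4)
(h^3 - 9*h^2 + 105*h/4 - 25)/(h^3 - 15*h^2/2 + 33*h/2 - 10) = (h - 5/2)/(h - 1)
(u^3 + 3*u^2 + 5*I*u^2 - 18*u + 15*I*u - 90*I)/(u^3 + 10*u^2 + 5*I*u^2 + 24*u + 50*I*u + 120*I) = (u - 3)/(u + 4)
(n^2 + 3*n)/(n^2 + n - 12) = n*(n + 3)/(n^2 + n - 12)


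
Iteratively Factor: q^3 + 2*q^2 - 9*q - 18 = (q - 3)*(q^2 + 5*q + 6) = (q - 3)*(q + 3)*(q + 2)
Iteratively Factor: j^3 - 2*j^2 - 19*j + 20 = (j - 1)*(j^2 - j - 20) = (j - 1)*(j + 4)*(j - 5)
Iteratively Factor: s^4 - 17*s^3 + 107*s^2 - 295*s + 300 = (s - 3)*(s^3 - 14*s^2 + 65*s - 100) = (s - 4)*(s - 3)*(s^2 - 10*s + 25) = (s - 5)*(s - 4)*(s - 3)*(s - 5)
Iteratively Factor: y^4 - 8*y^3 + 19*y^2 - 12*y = (y - 3)*(y^3 - 5*y^2 + 4*y) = (y - 4)*(y - 3)*(y^2 - y) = (y - 4)*(y - 3)*(y - 1)*(y)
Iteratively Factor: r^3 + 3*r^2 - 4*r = (r - 1)*(r^2 + 4*r) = r*(r - 1)*(r + 4)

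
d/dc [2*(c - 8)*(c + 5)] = 4*c - 6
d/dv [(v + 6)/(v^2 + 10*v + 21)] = (v^2 + 10*v - 2*(v + 5)*(v + 6) + 21)/(v^2 + 10*v + 21)^2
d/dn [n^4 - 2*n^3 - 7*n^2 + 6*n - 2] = 4*n^3 - 6*n^2 - 14*n + 6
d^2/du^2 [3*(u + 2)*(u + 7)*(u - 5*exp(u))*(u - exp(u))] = -18*u^3*exp(u) + 60*u^2*exp(2*u) - 270*u^2*exp(u) + 36*u^2 + 660*u*exp(2*u) - 1008*u*exp(u) + 162*u + 1410*exp(2*u) - 828*exp(u) + 84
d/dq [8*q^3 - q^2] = 2*q*(12*q - 1)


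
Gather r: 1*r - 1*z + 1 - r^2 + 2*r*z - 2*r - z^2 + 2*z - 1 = -r^2 + r*(2*z - 1) - z^2 + z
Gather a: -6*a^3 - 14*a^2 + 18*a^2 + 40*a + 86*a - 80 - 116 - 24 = -6*a^3 + 4*a^2 + 126*a - 220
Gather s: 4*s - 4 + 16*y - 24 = 4*s + 16*y - 28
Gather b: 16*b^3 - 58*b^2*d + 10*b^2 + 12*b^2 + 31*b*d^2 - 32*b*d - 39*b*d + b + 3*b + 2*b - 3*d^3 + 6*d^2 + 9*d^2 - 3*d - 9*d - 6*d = 16*b^3 + b^2*(22 - 58*d) + b*(31*d^2 - 71*d + 6) - 3*d^3 + 15*d^2 - 18*d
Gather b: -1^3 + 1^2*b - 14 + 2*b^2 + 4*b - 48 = 2*b^2 + 5*b - 63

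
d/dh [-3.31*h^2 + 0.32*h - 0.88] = 0.32 - 6.62*h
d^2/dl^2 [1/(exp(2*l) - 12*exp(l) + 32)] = 4*((3 - exp(l))*(exp(2*l) - 12*exp(l) + 32) + 2*(exp(l) - 6)^2*exp(l))*exp(l)/(exp(2*l) - 12*exp(l) + 32)^3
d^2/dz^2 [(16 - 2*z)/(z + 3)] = 44/(z + 3)^3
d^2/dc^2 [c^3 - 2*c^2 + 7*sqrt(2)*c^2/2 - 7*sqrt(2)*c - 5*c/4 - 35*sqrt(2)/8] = 6*c - 4 + 7*sqrt(2)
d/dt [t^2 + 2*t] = 2*t + 2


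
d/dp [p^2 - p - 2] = 2*p - 1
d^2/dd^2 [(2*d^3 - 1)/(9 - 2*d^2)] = 12*(-6*d^3 + 2*d^2 - 81*d + 3)/(8*d^6 - 108*d^4 + 486*d^2 - 729)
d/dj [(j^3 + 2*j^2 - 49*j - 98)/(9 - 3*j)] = (-2*j^3 + 7*j^2 + 12*j - 245)/(3*(j^2 - 6*j + 9))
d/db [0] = 0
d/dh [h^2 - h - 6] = 2*h - 1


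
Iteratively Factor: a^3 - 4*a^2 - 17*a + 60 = (a - 3)*(a^2 - a - 20) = (a - 5)*(a - 3)*(a + 4)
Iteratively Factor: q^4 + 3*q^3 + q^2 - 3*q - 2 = (q + 1)*(q^3 + 2*q^2 - q - 2) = (q + 1)^2*(q^2 + q - 2) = (q + 1)^2*(q + 2)*(q - 1)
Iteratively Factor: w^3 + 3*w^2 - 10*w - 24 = (w - 3)*(w^2 + 6*w + 8) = (w - 3)*(w + 2)*(w + 4)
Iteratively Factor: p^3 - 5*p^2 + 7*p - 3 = (p - 1)*(p^2 - 4*p + 3) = (p - 1)^2*(p - 3)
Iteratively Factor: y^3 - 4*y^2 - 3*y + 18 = (y - 3)*(y^2 - y - 6) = (y - 3)*(y + 2)*(y - 3)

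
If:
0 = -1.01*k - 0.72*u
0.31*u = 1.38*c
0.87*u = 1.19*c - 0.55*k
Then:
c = 0.00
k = 0.00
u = 0.00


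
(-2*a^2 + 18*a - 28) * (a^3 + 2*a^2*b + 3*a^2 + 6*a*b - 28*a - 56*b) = -2*a^5 - 4*a^4*b + 12*a^4 + 24*a^3*b + 82*a^3 + 164*a^2*b - 588*a^2 - 1176*a*b + 784*a + 1568*b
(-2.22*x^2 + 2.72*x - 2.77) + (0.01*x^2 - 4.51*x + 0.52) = -2.21*x^2 - 1.79*x - 2.25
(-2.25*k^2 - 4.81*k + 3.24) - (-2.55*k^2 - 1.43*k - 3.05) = 0.3*k^2 - 3.38*k + 6.29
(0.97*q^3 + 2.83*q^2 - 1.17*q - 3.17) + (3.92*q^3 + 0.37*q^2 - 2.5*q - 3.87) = 4.89*q^3 + 3.2*q^2 - 3.67*q - 7.04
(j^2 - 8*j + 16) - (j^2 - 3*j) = 16 - 5*j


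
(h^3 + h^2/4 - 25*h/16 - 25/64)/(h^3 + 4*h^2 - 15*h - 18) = (64*h^3 + 16*h^2 - 100*h - 25)/(64*(h^3 + 4*h^2 - 15*h - 18))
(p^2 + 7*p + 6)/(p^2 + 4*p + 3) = (p + 6)/(p + 3)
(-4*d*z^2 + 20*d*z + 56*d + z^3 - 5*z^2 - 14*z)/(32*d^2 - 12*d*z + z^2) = (z^2 - 5*z - 14)/(-8*d + z)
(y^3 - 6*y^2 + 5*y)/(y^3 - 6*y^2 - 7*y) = (-y^2 + 6*y - 5)/(-y^2 + 6*y + 7)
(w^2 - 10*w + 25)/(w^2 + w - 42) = (w^2 - 10*w + 25)/(w^2 + w - 42)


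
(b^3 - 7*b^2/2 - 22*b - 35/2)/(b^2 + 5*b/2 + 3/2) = (2*b^2 - 9*b - 35)/(2*b + 3)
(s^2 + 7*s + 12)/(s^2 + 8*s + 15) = (s + 4)/(s + 5)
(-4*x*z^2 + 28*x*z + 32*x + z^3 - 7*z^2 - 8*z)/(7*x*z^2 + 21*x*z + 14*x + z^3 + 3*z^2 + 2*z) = (-4*x*z + 32*x + z^2 - 8*z)/(7*x*z + 14*x + z^2 + 2*z)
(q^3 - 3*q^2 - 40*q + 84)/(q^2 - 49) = (q^2 + 4*q - 12)/(q + 7)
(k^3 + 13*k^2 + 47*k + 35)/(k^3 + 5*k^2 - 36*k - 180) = (k^2 + 8*k + 7)/(k^2 - 36)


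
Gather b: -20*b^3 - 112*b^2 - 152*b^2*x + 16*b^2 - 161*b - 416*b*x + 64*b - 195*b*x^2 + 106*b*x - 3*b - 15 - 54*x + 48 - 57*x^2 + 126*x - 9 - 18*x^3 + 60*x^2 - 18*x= -20*b^3 + b^2*(-152*x - 96) + b*(-195*x^2 - 310*x - 100) - 18*x^3 + 3*x^2 + 54*x + 24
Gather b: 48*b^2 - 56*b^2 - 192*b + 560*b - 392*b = -8*b^2 - 24*b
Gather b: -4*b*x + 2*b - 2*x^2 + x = b*(2 - 4*x) - 2*x^2 + x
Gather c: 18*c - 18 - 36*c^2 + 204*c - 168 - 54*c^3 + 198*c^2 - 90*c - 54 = -54*c^3 + 162*c^2 + 132*c - 240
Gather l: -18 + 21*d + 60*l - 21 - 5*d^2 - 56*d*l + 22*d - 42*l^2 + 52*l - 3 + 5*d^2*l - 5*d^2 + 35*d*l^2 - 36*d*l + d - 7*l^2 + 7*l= -10*d^2 + 44*d + l^2*(35*d - 49) + l*(5*d^2 - 92*d + 119) - 42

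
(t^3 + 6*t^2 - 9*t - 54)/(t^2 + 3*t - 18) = t + 3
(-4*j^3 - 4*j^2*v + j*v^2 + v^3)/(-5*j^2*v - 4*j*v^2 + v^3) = (-4*j^2 + v^2)/(v*(-5*j + v))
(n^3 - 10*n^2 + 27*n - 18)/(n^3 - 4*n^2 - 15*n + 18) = (n - 3)/(n + 3)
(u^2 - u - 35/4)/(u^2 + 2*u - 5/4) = (2*u - 7)/(2*u - 1)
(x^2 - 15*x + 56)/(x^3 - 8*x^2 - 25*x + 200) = (x - 7)/(x^2 - 25)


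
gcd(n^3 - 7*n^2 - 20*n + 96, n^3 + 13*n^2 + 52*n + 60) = 1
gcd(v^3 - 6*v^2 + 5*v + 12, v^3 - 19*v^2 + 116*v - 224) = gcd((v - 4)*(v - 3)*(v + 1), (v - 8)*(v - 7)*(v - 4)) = v - 4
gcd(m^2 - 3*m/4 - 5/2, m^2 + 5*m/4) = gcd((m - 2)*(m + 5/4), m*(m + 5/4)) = m + 5/4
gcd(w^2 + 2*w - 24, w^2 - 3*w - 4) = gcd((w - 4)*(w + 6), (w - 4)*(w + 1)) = w - 4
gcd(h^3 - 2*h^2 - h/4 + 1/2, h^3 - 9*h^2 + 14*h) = h - 2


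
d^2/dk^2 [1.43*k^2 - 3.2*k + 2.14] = 2.86000000000000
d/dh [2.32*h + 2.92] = 2.32000000000000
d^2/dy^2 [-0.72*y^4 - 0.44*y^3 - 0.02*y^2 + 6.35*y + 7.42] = -8.64*y^2 - 2.64*y - 0.04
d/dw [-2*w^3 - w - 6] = -6*w^2 - 1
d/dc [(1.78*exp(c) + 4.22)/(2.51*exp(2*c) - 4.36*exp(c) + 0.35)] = (-4.4678*exp(2*c) - 21.1844*exp(c) + 19.0222)*exp(c)/(6.3001*exp(4*c) - 21.8872*exp(3*c) + 20.7666*exp(2*c) - 3.052*exp(c) + 0.1225)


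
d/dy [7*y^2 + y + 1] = 14*y + 1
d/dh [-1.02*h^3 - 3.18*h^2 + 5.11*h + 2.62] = -3.06*h^2 - 6.36*h + 5.11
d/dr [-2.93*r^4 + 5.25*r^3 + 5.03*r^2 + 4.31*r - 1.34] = -11.72*r^3 + 15.75*r^2 + 10.06*r + 4.31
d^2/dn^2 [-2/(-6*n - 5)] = 144/(6*n + 5)^3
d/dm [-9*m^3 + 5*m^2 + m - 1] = -27*m^2 + 10*m + 1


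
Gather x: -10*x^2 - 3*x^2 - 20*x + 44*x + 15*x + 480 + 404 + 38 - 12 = -13*x^2 + 39*x + 910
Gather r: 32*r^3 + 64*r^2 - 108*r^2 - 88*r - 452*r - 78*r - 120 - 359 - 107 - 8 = 32*r^3 - 44*r^2 - 618*r - 594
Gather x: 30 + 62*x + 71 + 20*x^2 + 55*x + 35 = 20*x^2 + 117*x + 136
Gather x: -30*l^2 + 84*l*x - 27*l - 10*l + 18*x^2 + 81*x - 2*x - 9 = -30*l^2 - 37*l + 18*x^2 + x*(84*l + 79) - 9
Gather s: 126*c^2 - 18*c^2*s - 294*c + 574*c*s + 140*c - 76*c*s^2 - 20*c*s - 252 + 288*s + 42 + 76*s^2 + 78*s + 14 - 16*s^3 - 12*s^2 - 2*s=126*c^2 - 154*c - 16*s^3 + s^2*(64 - 76*c) + s*(-18*c^2 + 554*c + 364) - 196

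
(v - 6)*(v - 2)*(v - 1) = v^3 - 9*v^2 + 20*v - 12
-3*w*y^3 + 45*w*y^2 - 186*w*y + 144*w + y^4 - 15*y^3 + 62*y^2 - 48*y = (-3*w + y)*(y - 8)*(y - 6)*(y - 1)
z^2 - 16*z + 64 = (z - 8)^2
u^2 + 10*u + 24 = (u + 4)*(u + 6)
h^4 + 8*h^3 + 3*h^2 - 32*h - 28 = (h - 2)*(h + 1)*(h + 2)*(h + 7)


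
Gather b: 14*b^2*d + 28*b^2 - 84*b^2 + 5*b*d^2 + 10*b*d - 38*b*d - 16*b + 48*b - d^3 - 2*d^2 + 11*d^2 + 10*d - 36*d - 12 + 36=b^2*(14*d - 56) + b*(5*d^2 - 28*d + 32) - d^3 + 9*d^2 - 26*d + 24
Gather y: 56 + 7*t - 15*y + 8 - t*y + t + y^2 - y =8*t + y^2 + y*(-t - 16) + 64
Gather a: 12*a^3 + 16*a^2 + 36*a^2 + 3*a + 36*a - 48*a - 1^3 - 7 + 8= 12*a^3 + 52*a^2 - 9*a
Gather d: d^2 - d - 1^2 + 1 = d^2 - d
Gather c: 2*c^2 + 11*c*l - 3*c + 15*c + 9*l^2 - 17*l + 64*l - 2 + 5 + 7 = 2*c^2 + c*(11*l + 12) + 9*l^2 + 47*l + 10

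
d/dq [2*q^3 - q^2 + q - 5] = 6*q^2 - 2*q + 1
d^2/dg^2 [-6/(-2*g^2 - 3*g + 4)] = 12*(-4*g^2 - 6*g + (4*g + 3)^2 + 8)/(2*g^2 + 3*g - 4)^3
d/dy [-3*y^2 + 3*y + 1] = 3 - 6*y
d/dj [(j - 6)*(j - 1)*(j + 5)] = 3*j^2 - 4*j - 29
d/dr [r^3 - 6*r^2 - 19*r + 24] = 3*r^2 - 12*r - 19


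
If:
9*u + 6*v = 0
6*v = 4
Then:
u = -4/9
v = 2/3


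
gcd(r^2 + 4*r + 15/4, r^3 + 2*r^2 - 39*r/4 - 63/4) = r + 3/2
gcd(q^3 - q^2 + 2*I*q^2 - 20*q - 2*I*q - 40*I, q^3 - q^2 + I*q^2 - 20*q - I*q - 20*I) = q^2 - q - 20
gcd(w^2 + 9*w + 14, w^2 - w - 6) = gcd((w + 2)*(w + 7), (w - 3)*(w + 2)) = w + 2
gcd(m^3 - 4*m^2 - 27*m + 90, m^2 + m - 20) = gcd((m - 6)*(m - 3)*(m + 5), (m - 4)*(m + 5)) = m + 5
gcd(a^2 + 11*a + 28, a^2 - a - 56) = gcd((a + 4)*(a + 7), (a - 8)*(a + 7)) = a + 7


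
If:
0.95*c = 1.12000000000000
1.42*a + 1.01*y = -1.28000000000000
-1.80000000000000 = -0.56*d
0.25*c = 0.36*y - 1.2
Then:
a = -3.85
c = 1.18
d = 3.21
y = 4.15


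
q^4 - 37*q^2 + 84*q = q*(q - 4)*(q - 3)*(q + 7)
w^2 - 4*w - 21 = (w - 7)*(w + 3)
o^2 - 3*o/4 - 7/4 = (o - 7/4)*(o + 1)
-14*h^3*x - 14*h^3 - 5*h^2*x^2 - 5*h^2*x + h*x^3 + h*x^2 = (-7*h + x)*(2*h + x)*(h*x + h)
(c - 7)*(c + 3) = c^2 - 4*c - 21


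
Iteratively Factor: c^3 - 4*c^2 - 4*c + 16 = (c - 2)*(c^2 - 2*c - 8) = (c - 4)*(c - 2)*(c + 2)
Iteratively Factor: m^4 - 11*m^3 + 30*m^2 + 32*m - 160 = (m - 5)*(m^3 - 6*m^2 + 32) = (m - 5)*(m - 4)*(m^2 - 2*m - 8) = (m - 5)*(m - 4)*(m + 2)*(m - 4)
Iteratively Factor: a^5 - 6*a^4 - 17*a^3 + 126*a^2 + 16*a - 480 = (a + 2)*(a^4 - 8*a^3 - a^2 + 128*a - 240) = (a - 5)*(a + 2)*(a^3 - 3*a^2 - 16*a + 48) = (a - 5)*(a - 4)*(a + 2)*(a^2 + a - 12) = (a - 5)*(a - 4)*(a - 3)*(a + 2)*(a + 4)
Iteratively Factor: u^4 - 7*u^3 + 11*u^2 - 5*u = (u - 1)*(u^3 - 6*u^2 + 5*u) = u*(u - 1)*(u^2 - 6*u + 5) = u*(u - 1)^2*(u - 5)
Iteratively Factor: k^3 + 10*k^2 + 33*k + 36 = (k + 4)*(k^2 + 6*k + 9) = (k + 3)*(k + 4)*(k + 3)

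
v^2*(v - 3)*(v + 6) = v^4 + 3*v^3 - 18*v^2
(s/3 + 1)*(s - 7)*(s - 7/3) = s^3/3 - 19*s^2/9 - 35*s/9 + 49/3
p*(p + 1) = p^2 + p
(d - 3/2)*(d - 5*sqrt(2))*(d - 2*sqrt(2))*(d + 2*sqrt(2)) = d^4 - 5*sqrt(2)*d^3 - 3*d^3/2 - 8*d^2 + 15*sqrt(2)*d^2/2 + 12*d + 40*sqrt(2)*d - 60*sqrt(2)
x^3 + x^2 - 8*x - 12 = (x - 3)*(x + 2)^2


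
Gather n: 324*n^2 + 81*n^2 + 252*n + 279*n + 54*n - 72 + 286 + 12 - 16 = 405*n^2 + 585*n + 210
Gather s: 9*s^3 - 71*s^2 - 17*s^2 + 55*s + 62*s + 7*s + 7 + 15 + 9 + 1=9*s^3 - 88*s^2 + 124*s + 32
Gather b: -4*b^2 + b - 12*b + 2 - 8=-4*b^2 - 11*b - 6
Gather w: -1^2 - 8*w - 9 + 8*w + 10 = 0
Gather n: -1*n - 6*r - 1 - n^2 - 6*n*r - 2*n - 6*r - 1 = -n^2 + n*(-6*r - 3) - 12*r - 2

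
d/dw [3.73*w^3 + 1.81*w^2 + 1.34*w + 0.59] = 11.19*w^2 + 3.62*w + 1.34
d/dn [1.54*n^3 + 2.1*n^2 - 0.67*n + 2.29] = 4.62*n^2 + 4.2*n - 0.67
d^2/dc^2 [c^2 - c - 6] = 2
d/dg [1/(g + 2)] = -1/(g + 2)^2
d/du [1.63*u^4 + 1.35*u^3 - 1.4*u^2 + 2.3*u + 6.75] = 6.52*u^3 + 4.05*u^2 - 2.8*u + 2.3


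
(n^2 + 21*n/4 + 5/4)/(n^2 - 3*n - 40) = (n + 1/4)/(n - 8)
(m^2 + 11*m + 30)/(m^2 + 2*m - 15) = (m + 6)/(m - 3)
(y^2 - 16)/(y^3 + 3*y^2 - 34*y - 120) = (y - 4)/(y^2 - y - 30)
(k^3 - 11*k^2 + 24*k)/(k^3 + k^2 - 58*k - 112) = k*(k - 3)/(k^2 + 9*k + 14)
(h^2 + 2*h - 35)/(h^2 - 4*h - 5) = (h + 7)/(h + 1)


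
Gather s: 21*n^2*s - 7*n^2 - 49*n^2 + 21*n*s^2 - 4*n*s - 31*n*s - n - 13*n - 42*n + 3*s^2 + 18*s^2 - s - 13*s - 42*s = -56*n^2 - 56*n + s^2*(21*n + 21) + s*(21*n^2 - 35*n - 56)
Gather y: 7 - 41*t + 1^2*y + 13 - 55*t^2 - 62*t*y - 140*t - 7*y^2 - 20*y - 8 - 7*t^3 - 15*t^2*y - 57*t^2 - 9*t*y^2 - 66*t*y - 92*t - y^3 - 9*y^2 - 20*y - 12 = -7*t^3 - 112*t^2 - 273*t - y^3 + y^2*(-9*t - 16) + y*(-15*t^2 - 128*t - 39)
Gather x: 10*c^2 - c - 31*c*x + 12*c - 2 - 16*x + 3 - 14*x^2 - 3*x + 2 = 10*c^2 + 11*c - 14*x^2 + x*(-31*c - 19) + 3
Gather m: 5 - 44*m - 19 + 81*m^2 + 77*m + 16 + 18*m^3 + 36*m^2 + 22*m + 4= 18*m^3 + 117*m^2 + 55*m + 6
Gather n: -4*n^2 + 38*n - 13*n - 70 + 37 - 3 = -4*n^2 + 25*n - 36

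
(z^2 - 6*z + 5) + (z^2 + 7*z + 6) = 2*z^2 + z + 11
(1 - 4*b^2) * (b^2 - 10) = -4*b^4 + 41*b^2 - 10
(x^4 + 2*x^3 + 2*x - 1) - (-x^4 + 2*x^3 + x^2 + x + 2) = 2*x^4 - x^2 + x - 3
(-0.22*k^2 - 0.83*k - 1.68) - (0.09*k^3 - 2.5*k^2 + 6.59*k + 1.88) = -0.09*k^3 + 2.28*k^2 - 7.42*k - 3.56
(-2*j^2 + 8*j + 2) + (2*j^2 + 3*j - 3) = 11*j - 1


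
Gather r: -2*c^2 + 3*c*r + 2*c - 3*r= -2*c^2 + 2*c + r*(3*c - 3)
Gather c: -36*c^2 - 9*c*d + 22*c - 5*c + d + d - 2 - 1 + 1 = -36*c^2 + c*(17 - 9*d) + 2*d - 2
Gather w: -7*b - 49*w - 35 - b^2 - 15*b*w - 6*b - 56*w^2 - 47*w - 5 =-b^2 - 13*b - 56*w^2 + w*(-15*b - 96) - 40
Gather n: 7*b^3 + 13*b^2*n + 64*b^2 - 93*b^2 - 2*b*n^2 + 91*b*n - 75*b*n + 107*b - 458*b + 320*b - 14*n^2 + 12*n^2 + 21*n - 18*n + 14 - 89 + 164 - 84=7*b^3 - 29*b^2 - 31*b + n^2*(-2*b - 2) + n*(13*b^2 + 16*b + 3) + 5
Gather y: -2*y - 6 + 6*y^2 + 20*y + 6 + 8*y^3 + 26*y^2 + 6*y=8*y^3 + 32*y^2 + 24*y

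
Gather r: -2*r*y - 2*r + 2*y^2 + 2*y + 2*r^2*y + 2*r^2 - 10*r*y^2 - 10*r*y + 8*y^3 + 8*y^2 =r^2*(2*y + 2) + r*(-10*y^2 - 12*y - 2) + 8*y^3 + 10*y^2 + 2*y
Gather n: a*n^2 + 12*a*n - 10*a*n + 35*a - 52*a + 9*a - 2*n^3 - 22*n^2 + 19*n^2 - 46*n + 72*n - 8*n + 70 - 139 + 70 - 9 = -8*a - 2*n^3 + n^2*(a - 3) + n*(2*a + 18) - 8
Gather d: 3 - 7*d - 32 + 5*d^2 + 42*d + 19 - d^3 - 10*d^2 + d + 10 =-d^3 - 5*d^2 + 36*d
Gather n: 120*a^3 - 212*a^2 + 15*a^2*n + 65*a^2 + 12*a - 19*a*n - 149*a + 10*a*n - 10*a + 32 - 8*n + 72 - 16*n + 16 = 120*a^3 - 147*a^2 - 147*a + n*(15*a^2 - 9*a - 24) + 120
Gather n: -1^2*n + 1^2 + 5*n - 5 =4*n - 4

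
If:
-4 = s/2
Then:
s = -8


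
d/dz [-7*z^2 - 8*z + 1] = -14*z - 8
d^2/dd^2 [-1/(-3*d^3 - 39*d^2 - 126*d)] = 2*(-d*(3*d + 13)*(d^2 + 13*d + 42) + (3*d^2 + 26*d + 42)^2)/(3*d^3*(d^2 + 13*d + 42)^3)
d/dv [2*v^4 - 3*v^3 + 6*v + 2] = 8*v^3 - 9*v^2 + 6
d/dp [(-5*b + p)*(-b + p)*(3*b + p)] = -13*b^2 - 6*b*p + 3*p^2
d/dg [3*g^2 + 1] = 6*g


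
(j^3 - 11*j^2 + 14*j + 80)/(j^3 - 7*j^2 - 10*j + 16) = (j - 5)/(j - 1)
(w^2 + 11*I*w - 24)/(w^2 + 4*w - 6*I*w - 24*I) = (w^2 + 11*I*w - 24)/(w^2 + w*(4 - 6*I) - 24*I)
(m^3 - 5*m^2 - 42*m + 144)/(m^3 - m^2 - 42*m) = (m^2 - 11*m + 24)/(m*(m - 7))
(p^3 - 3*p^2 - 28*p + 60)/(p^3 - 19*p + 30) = (p - 6)/(p - 3)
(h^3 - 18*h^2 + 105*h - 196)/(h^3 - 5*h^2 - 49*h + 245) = (h^2 - 11*h + 28)/(h^2 + 2*h - 35)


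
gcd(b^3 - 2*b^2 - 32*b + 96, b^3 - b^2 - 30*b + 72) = b^2 + 2*b - 24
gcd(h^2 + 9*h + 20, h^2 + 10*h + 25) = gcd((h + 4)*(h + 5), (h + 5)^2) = h + 5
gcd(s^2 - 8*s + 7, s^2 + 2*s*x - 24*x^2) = 1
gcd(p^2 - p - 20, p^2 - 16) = p + 4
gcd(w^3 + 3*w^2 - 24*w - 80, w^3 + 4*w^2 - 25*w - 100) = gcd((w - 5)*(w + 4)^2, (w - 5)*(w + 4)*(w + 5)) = w^2 - w - 20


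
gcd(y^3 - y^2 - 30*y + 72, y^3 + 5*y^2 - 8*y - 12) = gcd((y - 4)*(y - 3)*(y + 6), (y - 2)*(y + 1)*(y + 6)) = y + 6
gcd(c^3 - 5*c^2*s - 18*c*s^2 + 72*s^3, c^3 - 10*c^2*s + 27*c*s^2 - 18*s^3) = c^2 - 9*c*s + 18*s^2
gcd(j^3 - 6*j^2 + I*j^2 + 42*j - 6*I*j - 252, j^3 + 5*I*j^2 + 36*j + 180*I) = j - 6*I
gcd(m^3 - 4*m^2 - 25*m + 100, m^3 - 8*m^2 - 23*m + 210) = m + 5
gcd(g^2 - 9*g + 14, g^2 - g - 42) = g - 7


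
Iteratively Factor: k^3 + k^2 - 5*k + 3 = (k + 3)*(k^2 - 2*k + 1) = (k - 1)*(k + 3)*(k - 1)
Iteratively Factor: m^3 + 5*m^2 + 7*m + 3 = (m + 1)*(m^2 + 4*m + 3) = (m + 1)^2*(m + 3)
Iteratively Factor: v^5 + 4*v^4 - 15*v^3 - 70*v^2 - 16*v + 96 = (v + 4)*(v^4 - 15*v^2 - 10*v + 24) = (v - 4)*(v + 4)*(v^3 + 4*v^2 + v - 6) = (v - 4)*(v - 1)*(v + 4)*(v^2 + 5*v + 6) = (v - 4)*(v - 1)*(v + 2)*(v + 4)*(v + 3)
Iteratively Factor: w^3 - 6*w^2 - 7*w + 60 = (w - 4)*(w^2 - 2*w - 15) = (w - 4)*(w + 3)*(w - 5)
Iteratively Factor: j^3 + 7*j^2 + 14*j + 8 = (j + 1)*(j^2 + 6*j + 8) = (j + 1)*(j + 2)*(j + 4)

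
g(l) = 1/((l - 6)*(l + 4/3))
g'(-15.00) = 0.00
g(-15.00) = 0.00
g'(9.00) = -0.01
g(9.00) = 0.03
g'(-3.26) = 0.04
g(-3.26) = 0.06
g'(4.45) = -0.05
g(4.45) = -0.11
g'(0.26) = 0.05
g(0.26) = -0.11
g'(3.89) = -0.03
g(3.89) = -0.09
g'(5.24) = -0.23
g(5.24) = -0.20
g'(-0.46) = 0.18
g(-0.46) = -0.18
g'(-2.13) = 0.21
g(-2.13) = 0.15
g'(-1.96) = 0.35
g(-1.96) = 0.20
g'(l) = -1/((l - 6)*(l + 4/3)^2) - 1/((l - 6)^2*(l + 4/3)) = 6*(7 - 3*l)/(9*l^4 - 84*l^3 + 52*l^2 + 672*l + 576)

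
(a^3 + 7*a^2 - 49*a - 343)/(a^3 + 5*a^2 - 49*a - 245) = (a + 7)/(a + 5)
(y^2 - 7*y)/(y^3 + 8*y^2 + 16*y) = (y - 7)/(y^2 + 8*y + 16)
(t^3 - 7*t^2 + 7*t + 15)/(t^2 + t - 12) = (t^2 - 4*t - 5)/(t + 4)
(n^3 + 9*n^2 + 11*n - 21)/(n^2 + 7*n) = n + 2 - 3/n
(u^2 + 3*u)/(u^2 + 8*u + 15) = u/(u + 5)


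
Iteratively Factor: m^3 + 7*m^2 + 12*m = (m + 3)*(m^2 + 4*m) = m*(m + 3)*(m + 4)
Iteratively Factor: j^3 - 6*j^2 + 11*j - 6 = (j - 1)*(j^2 - 5*j + 6) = (j - 2)*(j - 1)*(j - 3)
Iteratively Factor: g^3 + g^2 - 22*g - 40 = (g + 4)*(g^2 - 3*g - 10) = (g - 5)*(g + 4)*(g + 2)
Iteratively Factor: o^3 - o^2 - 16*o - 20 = (o - 5)*(o^2 + 4*o + 4) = (o - 5)*(o + 2)*(o + 2)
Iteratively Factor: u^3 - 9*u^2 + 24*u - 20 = (u - 2)*(u^2 - 7*u + 10) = (u - 2)^2*(u - 5)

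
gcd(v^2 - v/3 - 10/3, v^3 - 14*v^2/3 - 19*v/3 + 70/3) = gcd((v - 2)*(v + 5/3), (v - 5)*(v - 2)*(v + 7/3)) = v - 2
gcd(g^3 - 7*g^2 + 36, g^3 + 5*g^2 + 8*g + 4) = g + 2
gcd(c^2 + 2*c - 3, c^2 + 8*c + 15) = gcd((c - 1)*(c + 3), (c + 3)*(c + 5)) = c + 3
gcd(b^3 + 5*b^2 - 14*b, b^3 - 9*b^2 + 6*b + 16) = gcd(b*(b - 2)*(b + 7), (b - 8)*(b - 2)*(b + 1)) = b - 2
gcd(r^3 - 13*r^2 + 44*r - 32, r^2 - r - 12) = r - 4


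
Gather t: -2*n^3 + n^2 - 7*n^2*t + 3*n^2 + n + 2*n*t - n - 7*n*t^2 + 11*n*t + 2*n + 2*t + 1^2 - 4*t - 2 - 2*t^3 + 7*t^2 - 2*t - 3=-2*n^3 + 4*n^2 + 2*n - 2*t^3 + t^2*(7 - 7*n) + t*(-7*n^2 + 13*n - 4) - 4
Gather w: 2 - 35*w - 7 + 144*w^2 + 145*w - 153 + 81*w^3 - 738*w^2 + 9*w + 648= 81*w^3 - 594*w^2 + 119*w + 490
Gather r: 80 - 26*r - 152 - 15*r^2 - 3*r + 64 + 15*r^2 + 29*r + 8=0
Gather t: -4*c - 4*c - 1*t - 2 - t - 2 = -8*c - 2*t - 4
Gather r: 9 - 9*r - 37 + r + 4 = -8*r - 24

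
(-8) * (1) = -8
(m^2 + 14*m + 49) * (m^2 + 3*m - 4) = m^4 + 17*m^3 + 87*m^2 + 91*m - 196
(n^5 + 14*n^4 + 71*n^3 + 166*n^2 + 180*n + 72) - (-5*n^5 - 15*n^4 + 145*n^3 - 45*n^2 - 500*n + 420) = 6*n^5 + 29*n^4 - 74*n^3 + 211*n^2 + 680*n - 348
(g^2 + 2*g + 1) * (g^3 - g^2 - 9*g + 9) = g^5 + g^4 - 10*g^3 - 10*g^2 + 9*g + 9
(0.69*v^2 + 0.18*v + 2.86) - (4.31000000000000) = 0.69*v^2 + 0.18*v - 1.45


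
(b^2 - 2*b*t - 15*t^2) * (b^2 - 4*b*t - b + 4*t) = b^4 - 6*b^3*t - b^3 - 7*b^2*t^2 + 6*b^2*t + 60*b*t^3 + 7*b*t^2 - 60*t^3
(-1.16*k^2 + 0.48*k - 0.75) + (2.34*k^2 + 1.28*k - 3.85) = 1.18*k^2 + 1.76*k - 4.6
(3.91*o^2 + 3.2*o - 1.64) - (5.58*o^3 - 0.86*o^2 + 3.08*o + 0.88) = -5.58*o^3 + 4.77*o^2 + 0.12*o - 2.52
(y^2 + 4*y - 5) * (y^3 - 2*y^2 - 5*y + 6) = y^5 + 2*y^4 - 18*y^3 - 4*y^2 + 49*y - 30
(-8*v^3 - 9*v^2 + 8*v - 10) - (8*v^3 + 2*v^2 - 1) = -16*v^3 - 11*v^2 + 8*v - 9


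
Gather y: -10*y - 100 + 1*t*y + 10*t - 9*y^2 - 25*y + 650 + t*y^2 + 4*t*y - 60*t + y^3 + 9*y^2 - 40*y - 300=t*y^2 - 50*t + y^3 + y*(5*t - 75) + 250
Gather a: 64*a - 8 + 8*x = 64*a + 8*x - 8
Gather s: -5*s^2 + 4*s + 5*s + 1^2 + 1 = -5*s^2 + 9*s + 2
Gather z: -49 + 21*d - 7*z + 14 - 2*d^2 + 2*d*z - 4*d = -2*d^2 + 17*d + z*(2*d - 7) - 35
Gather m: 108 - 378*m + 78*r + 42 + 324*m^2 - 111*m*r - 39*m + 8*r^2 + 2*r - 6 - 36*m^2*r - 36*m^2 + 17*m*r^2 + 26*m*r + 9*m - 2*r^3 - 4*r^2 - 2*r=m^2*(288 - 36*r) + m*(17*r^2 - 85*r - 408) - 2*r^3 + 4*r^2 + 78*r + 144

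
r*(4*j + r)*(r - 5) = 4*j*r^2 - 20*j*r + r^3 - 5*r^2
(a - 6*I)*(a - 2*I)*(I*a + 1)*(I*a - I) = -a^4 + a^3 + 9*I*a^3 + 20*a^2 - 9*I*a^2 - 20*a - 12*I*a + 12*I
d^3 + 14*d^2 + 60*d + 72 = (d + 2)*(d + 6)^2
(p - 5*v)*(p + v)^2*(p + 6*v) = p^4 + 3*p^3*v - 27*p^2*v^2 - 59*p*v^3 - 30*v^4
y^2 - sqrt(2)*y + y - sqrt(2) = (y + 1)*(y - sqrt(2))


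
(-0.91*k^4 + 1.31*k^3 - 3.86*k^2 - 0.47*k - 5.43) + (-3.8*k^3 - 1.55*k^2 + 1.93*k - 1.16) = -0.91*k^4 - 2.49*k^3 - 5.41*k^2 + 1.46*k - 6.59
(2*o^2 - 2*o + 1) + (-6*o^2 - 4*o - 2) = -4*o^2 - 6*o - 1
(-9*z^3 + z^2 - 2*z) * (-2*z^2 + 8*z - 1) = 18*z^5 - 74*z^4 + 21*z^3 - 17*z^2 + 2*z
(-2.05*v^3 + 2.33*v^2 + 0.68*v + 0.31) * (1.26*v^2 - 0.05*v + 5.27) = -2.583*v^5 + 3.0383*v^4 - 10.0632*v^3 + 12.6357*v^2 + 3.5681*v + 1.6337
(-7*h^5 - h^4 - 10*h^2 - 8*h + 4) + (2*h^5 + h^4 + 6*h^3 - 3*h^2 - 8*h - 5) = -5*h^5 + 6*h^3 - 13*h^2 - 16*h - 1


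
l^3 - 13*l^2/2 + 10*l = l*(l - 4)*(l - 5/2)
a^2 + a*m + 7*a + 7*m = (a + 7)*(a + m)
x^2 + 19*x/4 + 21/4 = (x + 7/4)*(x + 3)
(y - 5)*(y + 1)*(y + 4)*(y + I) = y^4 + I*y^3 - 21*y^2 - 20*y - 21*I*y - 20*I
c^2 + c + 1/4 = (c + 1/2)^2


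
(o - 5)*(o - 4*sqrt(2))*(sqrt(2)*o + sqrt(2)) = sqrt(2)*o^3 - 8*o^2 - 4*sqrt(2)*o^2 - 5*sqrt(2)*o + 32*o + 40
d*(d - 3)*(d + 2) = d^3 - d^2 - 6*d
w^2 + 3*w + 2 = (w + 1)*(w + 2)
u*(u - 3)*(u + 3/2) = u^3 - 3*u^2/2 - 9*u/2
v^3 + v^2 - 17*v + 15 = (v - 3)*(v - 1)*(v + 5)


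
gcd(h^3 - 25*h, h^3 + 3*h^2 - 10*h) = h^2 + 5*h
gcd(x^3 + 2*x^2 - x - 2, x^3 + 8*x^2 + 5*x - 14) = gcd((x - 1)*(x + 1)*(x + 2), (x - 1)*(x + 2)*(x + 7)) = x^2 + x - 2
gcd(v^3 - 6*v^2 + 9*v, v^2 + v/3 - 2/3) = 1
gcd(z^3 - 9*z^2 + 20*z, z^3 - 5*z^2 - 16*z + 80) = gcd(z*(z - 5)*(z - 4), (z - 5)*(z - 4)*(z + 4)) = z^2 - 9*z + 20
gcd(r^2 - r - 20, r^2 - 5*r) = r - 5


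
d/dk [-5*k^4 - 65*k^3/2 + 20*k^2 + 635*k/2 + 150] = -20*k^3 - 195*k^2/2 + 40*k + 635/2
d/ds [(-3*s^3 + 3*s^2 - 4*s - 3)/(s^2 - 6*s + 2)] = (-3*s^4 + 36*s^3 - 32*s^2 + 18*s - 26)/(s^4 - 12*s^3 + 40*s^2 - 24*s + 4)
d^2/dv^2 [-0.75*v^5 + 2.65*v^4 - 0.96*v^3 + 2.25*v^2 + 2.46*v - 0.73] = -15.0*v^3 + 31.8*v^2 - 5.76*v + 4.5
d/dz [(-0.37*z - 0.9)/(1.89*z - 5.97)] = (7.389711*z - 23.342103)/(1.89*z - 5.97)^3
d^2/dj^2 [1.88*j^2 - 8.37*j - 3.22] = 3.76000000000000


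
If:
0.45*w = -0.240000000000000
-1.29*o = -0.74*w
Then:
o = -0.31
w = -0.53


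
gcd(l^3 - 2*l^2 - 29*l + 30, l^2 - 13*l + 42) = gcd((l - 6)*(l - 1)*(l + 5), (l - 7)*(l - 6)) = l - 6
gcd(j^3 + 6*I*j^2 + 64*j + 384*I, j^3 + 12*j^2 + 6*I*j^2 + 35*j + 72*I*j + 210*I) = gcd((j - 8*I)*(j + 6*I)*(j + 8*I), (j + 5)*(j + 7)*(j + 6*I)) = j + 6*I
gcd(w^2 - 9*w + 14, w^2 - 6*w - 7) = w - 7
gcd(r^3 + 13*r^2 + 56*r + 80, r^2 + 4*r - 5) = r + 5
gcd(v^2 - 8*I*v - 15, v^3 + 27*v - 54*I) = v - 3*I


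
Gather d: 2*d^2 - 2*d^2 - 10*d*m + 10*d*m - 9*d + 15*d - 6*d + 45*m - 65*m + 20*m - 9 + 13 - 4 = 0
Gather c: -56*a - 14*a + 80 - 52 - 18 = 10 - 70*a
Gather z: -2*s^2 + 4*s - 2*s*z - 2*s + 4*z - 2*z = -2*s^2 + 2*s + z*(2 - 2*s)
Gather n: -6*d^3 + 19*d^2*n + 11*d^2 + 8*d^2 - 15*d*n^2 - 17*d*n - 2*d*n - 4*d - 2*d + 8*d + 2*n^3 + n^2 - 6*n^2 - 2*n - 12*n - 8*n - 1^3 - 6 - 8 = -6*d^3 + 19*d^2 + 2*d + 2*n^3 + n^2*(-15*d - 5) + n*(19*d^2 - 19*d - 22) - 15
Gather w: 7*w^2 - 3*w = 7*w^2 - 3*w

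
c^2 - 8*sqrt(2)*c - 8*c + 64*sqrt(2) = (c - 8)*(c - 8*sqrt(2))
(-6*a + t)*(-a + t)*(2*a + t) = 12*a^3 - 8*a^2*t - 5*a*t^2 + t^3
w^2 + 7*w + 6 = (w + 1)*(w + 6)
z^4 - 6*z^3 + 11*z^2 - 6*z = z*(z - 3)*(z - 2)*(z - 1)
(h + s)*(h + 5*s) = h^2 + 6*h*s + 5*s^2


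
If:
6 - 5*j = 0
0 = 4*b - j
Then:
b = 3/10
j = 6/5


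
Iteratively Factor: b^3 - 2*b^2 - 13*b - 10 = (b - 5)*(b^2 + 3*b + 2) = (b - 5)*(b + 2)*(b + 1)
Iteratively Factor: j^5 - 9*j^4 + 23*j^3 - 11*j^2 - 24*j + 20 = (j - 5)*(j^4 - 4*j^3 + 3*j^2 + 4*j - 4) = (j - 5)*(j - 2)*(j^3 - 2*j^2 - j + 2) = (j - 5)*(j - 2)*(j + 1)*(j^2 - 3*j + 2) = (j - 5)*(j - 2)^2*(j + 1)*(j - 1)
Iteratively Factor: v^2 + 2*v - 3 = (v + 3)*(v - 1)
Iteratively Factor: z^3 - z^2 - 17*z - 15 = (z - 5)*(z^2 + 4*z + 3) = (z - 5)*(z + 3)*(z + 1)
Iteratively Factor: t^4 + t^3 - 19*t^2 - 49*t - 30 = (t - 5)*(t^3 + 6*t^2 + 11*t + 6) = (t - 5)*(t + 1)*(t^2 + 5*t + 6) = (t - 5)*(t + 1)*(t + 2)*(t + 3)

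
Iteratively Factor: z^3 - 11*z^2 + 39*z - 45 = (z - 3)*(z^2 - 8*z + 15) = (z - 3)^2*(z - 5)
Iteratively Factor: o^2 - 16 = (o - 4)*(o + 4)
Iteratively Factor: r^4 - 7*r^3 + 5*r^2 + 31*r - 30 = (r - 5)*(r^3 - 2*r^2 - 5*r + 6) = (r - 5)*(r + 2)*(r^2 - 4*r + 3) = (r - 5)*(r - 3)*(r + 2)*(r - 1)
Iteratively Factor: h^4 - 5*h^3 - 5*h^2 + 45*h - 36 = (h - 3)*(h^3 - 2*h^2 - 11*h + 12) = (h - 4)*(h - 3)*(h^2 + 2*h - 3) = (h - 4)*(h - 3)*(h + 3)*(h - 1)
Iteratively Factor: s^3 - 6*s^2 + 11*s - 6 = (s - 1)*(s^2 - 5*s + 6) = (s - 3)*(s - 1)*(s - 2)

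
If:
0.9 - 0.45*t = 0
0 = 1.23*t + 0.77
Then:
No Solution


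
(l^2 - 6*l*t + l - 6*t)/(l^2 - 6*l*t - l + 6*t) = (l + 1)/(l - 1)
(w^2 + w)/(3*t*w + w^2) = (w + 1)/(3*t + w)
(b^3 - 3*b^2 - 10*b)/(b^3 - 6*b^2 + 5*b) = (b + 2)/(b - 1)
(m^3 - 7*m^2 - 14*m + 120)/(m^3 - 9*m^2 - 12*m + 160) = (m - 6)/(m - 8)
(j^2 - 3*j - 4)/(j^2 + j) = (j - 4)/j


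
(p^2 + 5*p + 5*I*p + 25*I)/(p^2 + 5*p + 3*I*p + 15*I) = (p + 5*I)/(p + 3*I)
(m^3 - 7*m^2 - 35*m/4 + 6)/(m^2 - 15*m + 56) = (m^2 + m - 3/4)/(m - 7)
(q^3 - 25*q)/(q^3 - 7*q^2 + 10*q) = (q + 5)/(q - 2)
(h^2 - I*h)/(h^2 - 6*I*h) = (h - I)/(h - 6*I)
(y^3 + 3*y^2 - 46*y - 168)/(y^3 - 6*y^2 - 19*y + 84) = (y + 6)/(y - 3)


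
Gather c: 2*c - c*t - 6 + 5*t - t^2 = c*(2 - t) - t^2 + 5*t - 6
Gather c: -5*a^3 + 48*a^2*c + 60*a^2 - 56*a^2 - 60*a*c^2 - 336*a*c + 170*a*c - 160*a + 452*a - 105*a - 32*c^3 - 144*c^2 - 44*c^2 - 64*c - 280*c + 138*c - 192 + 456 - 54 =-5*a^3 + 4*a^2 + 187*a - 32*c^3 + c^2*(-60*a - 188) + c*(48*a^2 - 166*a - 206) + 210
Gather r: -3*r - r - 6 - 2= -4*r - 8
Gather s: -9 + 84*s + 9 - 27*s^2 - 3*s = -27*s^2 + 81*s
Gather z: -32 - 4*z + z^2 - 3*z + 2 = z^2 - 7*z - 30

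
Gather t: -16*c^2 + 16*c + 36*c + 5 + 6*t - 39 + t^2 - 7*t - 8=-16*c^2 + 52*c + t^2 - t - 42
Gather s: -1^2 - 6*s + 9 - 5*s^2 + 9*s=-5*s^2 + 3*s + 8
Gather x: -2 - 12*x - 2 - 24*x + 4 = -36*x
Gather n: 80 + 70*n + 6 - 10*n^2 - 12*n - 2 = -10*n^2 + 58*n + 84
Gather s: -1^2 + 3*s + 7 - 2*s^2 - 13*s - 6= -2*s^2 - 10*s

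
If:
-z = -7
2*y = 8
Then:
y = 4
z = 7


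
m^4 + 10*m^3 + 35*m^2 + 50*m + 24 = (m + 1)*(m + 2)*(m + 3)*(m + 4)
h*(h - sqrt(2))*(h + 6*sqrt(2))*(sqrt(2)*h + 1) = sqrt(2)*h^4 + 11*h^3 - 7*sqrt(2)*h^2 - 12*h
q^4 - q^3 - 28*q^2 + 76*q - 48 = (q - 4)*(q - 2)*(q - 1)*(q + 6)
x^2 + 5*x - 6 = (x - 1)*(x + 6)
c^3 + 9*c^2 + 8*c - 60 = (c - 2)*(c + 5)*(c + 6)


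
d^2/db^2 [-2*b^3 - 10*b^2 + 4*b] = -12*b - 20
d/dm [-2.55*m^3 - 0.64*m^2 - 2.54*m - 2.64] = -7.65*m^2 - 1.28*m - 2.54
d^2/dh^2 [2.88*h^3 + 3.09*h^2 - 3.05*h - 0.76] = 17.28*h + 6.18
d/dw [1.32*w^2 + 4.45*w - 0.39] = 2.64*w + 4.45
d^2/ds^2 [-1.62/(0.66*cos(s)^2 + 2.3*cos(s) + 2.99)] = (2.822688*(1 - cos(s)^2)^2 + 7.37748*cos(s)^3 - 2.80648800000001*cos(s)^2 - 25.8957*cos(s) - 13.568472)/(0.66*cos(s)^2 + 2.3*cos(s) + 2.99)^3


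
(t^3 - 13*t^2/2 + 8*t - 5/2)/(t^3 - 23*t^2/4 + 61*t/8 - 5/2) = 4*(t^2 - 6*t + 5)/(4*t^2 - 21*t + 20)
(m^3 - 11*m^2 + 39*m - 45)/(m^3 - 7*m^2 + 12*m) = (m^2 - 8*m + 15)/(m*(m - 4))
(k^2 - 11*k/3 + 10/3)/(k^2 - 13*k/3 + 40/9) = 3*(k - 2)/(3*k - 8)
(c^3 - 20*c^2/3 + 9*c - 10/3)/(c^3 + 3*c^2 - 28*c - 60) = (3*c^2 - 5*c + 2)/(3*(c^2 + 8*c + 12))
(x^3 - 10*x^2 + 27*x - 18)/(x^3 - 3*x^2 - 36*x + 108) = (x - 1)/(x + 6)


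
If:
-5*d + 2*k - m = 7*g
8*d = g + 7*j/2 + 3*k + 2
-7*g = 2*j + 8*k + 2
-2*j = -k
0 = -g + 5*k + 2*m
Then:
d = 471/2683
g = -458/2683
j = -120/2683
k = -240/2683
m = 371/2683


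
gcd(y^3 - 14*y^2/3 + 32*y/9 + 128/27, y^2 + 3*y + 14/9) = y + 2/3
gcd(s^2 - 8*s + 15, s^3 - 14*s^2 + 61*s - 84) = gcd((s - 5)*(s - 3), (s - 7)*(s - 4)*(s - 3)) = s - 3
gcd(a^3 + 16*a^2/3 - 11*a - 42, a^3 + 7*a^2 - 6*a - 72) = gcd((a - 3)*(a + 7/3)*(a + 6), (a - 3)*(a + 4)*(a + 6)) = a^2 + 3*a - 18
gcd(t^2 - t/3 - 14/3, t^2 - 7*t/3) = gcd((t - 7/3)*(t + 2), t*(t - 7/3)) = t - 7/3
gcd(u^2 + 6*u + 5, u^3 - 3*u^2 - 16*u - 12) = u + 1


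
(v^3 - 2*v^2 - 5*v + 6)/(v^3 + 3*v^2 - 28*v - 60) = (v^2 - 4*v + 3)/(v^2 + v - 30)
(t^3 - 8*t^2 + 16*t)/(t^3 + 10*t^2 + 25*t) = (t^2 - 8*t + 16)/(t^2 + 10*t + 25)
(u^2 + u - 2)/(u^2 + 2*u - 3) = (u + 2)/(u + 3)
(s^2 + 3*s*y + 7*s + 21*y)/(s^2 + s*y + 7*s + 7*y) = (s + 3*y)/(s + y)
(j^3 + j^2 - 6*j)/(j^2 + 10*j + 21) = j*(j - 2)/(j + 7)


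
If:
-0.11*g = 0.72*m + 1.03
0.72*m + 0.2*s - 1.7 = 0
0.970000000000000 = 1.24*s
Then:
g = -23.40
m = 2.14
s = 0.78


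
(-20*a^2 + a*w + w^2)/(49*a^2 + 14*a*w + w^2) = (-20*a^2 + a*w + w^2)/(49*a^2 + 14*a*w + w^2)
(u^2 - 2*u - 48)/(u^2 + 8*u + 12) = (u - 8)/(u + 2)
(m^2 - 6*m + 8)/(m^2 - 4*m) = (m - 2)/m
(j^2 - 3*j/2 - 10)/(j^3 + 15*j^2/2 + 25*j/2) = (j - 4)/(j*(j + 5))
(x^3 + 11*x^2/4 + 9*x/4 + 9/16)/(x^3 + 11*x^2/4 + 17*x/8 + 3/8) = (8*x^2 + 10*x + 3)/(2*(4*x^2 + 5*x + 1))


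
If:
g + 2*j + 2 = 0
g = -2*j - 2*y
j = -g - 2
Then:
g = -2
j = 0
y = 1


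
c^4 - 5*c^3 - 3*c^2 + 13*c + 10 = (c - 5)*(c - 2)*(c + 1)^2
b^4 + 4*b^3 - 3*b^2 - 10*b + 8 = (b - 1)^2*(b + 2)*(b + 4)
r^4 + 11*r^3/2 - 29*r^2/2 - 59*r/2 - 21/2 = (r - 3)*(r + 1/2)*(r + 1)*(r + 7)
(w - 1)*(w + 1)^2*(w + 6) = w^4 + 7*w^3 + 5*w^2 - 7*w - 6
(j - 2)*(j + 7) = j^2 + 5*j - 14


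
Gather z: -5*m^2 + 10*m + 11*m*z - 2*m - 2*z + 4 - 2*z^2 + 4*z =-5*m^2 + 8*m - 2*z^2 + z*(11*m + 2) + 4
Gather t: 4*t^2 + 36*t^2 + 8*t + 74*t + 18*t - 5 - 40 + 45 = 40*t^2 + 100*t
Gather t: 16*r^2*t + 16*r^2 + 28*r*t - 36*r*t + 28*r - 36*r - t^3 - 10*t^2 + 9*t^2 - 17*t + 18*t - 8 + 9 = 16*r^2 - 8*r - t^3 - t^2 + t*(16*r^2 - 8*r + 1) + 1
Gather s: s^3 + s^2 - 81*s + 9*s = s^3 + s^2 - 72*s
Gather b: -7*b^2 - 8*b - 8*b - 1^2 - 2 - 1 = -7*b^2 - 16*b - 4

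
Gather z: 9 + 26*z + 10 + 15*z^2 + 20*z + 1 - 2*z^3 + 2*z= -2*z^3 + 15*z^2 + 48*z + 20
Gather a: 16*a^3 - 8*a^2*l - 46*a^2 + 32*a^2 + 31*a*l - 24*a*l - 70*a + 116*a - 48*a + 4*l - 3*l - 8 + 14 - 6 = 16*a^3 + a^2*(-8*l - 14) + a*(7*l - 2) + l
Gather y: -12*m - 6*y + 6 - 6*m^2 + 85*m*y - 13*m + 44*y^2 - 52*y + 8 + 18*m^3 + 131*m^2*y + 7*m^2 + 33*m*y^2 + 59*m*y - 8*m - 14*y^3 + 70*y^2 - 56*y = 18*m^3 + m^2 - 33*m - 14*y^3 + y^2*(33*m + 114) + y*(131*m^2 + 144*m - 114) + 14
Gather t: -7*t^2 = -7*t^2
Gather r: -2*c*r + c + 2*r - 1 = c + r*(2 - 2*c) - 1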